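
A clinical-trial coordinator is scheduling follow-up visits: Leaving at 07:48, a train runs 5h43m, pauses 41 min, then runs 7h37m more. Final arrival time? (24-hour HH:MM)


Depart: 07:48
Leg 1: +343 min -> 13:31
Layover: +41 min -> 14:12
Leg 2: +457 min -> 21:49
Total travel: 841 minutes = 14h 1m
Arrival: 21:49

21:49


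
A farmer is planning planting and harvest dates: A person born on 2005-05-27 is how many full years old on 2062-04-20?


Birth: 2005-05-27
Reference: 2062-04-20
Year difference: 2062 - 2005 = 57
Has birthday (05-27) occurred by 04-20? No
Birthday not yet reached this year -> subtract 1
Age in full years: 56

56


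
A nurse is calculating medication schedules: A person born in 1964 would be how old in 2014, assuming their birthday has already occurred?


Birth year: 1964
Current year: 2014
Age = current year - birth year
Age = 2014 - 1964 = 50

50


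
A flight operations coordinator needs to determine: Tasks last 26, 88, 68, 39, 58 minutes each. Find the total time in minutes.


Durations: 26, 88, 68, 39, 58
Running sum: 26
+ 88 = 114
+ 68 = 182
+ 39 = 221
+ 58 = 279
Total duration: 279 minutes
That is 4 hours and 39 minutes

279


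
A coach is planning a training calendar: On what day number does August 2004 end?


Month: August
Year: 2004
August is a 31-day month
Total: 31 days

31


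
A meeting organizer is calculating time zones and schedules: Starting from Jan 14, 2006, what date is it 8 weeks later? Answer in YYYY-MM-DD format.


Start: 2006-01-14
Weeks to add: 8
Convert to days: 8 x 7 = 56 days
Add 56 days to 2006-01-14
Result: 2006-03-11

2006-03-11


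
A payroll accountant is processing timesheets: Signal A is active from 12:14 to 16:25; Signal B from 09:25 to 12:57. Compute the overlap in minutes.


Interval A: [734, 985] minutes from midnight
Interval B: [565, 777] minutes from midnight
Overlap start = max(734, 565) = 734
Overlap end = min(985, 777) = 777
Overlap = 777 - 734 = 43 minutes

43


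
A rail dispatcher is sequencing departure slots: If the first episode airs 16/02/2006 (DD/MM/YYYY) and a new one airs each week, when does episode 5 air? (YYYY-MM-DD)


First occurrence: 2006-02-16 (occurrence 1)
Each occurrence is 7 days after the previous.
Occurrence 5 is 4 weeks after the first.
4 weeks = 28 days
2006-02-16 + 28 days = 2006-03-16

2006-03-16


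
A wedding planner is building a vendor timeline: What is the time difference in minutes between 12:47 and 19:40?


Start time: 12:47 = 767 minutes from midnight
End time: 19:40 = 1180 minutes from midnight
Difference: 1180 - 767 = 413 minutes
That is 6 hours and 53 minutes

413


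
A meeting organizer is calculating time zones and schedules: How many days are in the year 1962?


Year: 1962
Check leap year rules:
Divisible by 4? No
1962 is not a leap year
Days: 365

365


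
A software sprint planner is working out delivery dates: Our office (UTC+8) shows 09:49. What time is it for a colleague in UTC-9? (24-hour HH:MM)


Local time: 09:49 at UTC+8 (offset 8h)
Target zone: UTC-9 (offset -9h)
Difference: -9 - (8) = -17 hours
Calculation: 9 + (-17) = -8
Wraparound: (-8) mod 24 = 16
Result: 16:49

16:49


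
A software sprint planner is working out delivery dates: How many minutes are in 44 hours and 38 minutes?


Hours: 44
Extra minutes: 38
Minutes per hour: 60
Hours to minutes: 44 x 60 = 2640
Total: 2640 + 38 = 2678

2678


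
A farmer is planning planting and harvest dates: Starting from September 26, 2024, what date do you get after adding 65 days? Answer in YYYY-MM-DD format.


Start: 2024-09-26
Adding 65 days
Days remaining in September: 4
After September: 61 days still to add
October 2024: 31 days, 30 remaining
November 2024 has 30 days, need 30
Result: 2024-11-30

2024-11-30


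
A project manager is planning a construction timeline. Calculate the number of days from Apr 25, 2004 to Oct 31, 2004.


Start date: 2004-04-25
End date: 2004-10-31
Apr 2004: +6 days
May 2004: +31 days
Jun 2004: +30 days
... (4 more months)
Total: 189 days

189


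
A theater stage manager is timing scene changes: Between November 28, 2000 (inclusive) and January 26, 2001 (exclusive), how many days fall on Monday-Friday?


Start: 2000-11-28 (Tuesday)
End (exclusive): 2001-01-26 (Friday)
Total calendar days: 59
Full weeks: 59 // 7 = 8 -> 40 weekdays
Remaining 3 days starting on Tuesday:
  Tue(w), Wed(w), Thu(w) -> 3 weekdays
Total business days: 40 + 3 = 43

43


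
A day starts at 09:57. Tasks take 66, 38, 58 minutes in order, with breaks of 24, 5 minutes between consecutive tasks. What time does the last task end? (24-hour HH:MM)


Start: 09:57 = 597 min from midnight
  after task 1 (66 min): 11:03
  after break (24 min): 11:27
  after task 2 (38 min): 12:05
  after break (5 min): 12:10
  after task 3 (58 min): 13:08
Total elapsed: 191 minutes
End time: 13:08

13:08


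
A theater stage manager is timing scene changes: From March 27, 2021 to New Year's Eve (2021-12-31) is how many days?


Start: March 27, 2021
End: December 31, 2021
Days left in March: 4
April: 30
May: 31
June: 30
July: 31
... plus remaining months
Sum of remaining months: 275
Total: 4 + 275 = 279

279


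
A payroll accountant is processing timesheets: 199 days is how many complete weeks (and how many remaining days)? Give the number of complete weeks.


Total days: 199
Days per week: 7
Division: 199 / 7 = 28 remainder 3
Complete weeks: 28
Remaining days: 3

28


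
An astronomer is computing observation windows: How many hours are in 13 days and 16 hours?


Days: 13
Extra hours: 16
Hours per day: 24
Days to hours: 13 x 24 = 312
Total: 312 + 16 = 328

328


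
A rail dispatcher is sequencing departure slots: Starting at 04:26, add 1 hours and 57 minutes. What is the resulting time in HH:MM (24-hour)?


Start time: 04:26
Adding: 1 hours 57 minutes
Minutes: 26 + 57 = 83
Minute overflow: 83 >= 60, so carry 1 hour, minutes = 23
Hours: 4 + 1 + 1 = 6
Result: 06:23

06:23


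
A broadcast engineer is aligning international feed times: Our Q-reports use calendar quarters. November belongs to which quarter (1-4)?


Month: November (month 11)
Q1: January-March (months 1-3)
Q2: April-June (months 4-6)
Q3: July-September (months 7-9)
Q4: October-December (months 10-12)
Month 11 falls in Q4

4


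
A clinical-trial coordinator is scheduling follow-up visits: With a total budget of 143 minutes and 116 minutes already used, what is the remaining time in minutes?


Total budget: 143 minutes
Time used: 116 minutes
Remaining: 143 - 116 = 27 minutes
Percent used: 81.1%
Percent remaining: 18.9%

27


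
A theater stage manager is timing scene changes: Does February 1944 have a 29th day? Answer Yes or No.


Year: 1944
Divisible by 4? 1944 / 4 = 486.0 -> Yes
Divisible by 100? 1944 / 100 = 19.44 -> No
Divisible by 4 but not 100, so it IS a leap year

Yes


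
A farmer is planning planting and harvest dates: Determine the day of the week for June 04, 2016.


Date: 2016-06-04
January 1, 2016 is a Friday
Day of year: 156
Offset from Jan 1: 155 days
155 mod 7 = 1
Result: Saturday

Saturday


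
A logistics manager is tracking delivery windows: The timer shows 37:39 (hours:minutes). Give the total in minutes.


Hours: 37
Minutes: 39
Convert hours to minutes: 37 x 60 = 2220
Add remaining minutes: 2220 + 39 = 2259

2259


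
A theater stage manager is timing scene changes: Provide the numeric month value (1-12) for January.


Calendar month order:
1. January <--
2. February
January is month number 1

1


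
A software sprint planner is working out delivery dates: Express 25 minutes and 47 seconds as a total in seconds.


Minutes: 25
Seconds: 47
Convert minutes to seconds: 25 x 60 = 1500
Add remaining seconds: 1500 + 47 = 1547

1547


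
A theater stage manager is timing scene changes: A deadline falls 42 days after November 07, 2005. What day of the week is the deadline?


Start: 2005-11-07 (Monday)
Step 1 - find target date: add 42 days
  2005-11-07 + 42 days = 2005-12-19
Step 2 - day of week:
  42 mod 7 = 0
  Monday + 0 days -> Monday
Result: Monday (2005-12-19)

Monday


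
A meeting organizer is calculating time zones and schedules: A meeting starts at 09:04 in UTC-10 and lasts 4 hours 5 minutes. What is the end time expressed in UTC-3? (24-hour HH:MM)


Start: 09:04 in UTC-10
Step 1 - add duration:
  minutes: 4 + 5 = 9
  hours: 9 + 4 + 0 = 13
  end in UTC-10: 13:09
Step 2 - convert UTC-10 -> UTC-3:
  offset difference: -3 - (-10) = 7 hours
  13 + (7) = 20 -> mod 24 = 20
Result: 20:09 in UTC-3

20:09


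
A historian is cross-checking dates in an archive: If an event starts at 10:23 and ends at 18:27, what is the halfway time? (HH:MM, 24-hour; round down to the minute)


Start time: 10:23 = 623 minutes from midnight
End time: 18:27 = 1107 minutes from midnight
Sum: 623 + 1107 = 1730
Midpoint: 1730 / 2 = 865 minutes
Convert: 865 / 60 = 14 hours, 25 minutes
Result: 14:25

14:25


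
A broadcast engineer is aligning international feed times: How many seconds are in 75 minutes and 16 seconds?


Minutes: 75
Extra seconds: 16
Seconds per minute: 60
Minutes to seconds: 75 x 60 = 4500
Total: 4500 + 16 = 4516

4516


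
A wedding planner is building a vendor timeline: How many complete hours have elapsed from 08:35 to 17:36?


Start: 08:35
End: 17:36
Hour difference: 17 - 8 = 9 hours
Minute difference: 36 - 35 = 1 minutes
Total minutes: 541
Complete hours: 541 / 60 = 9 (remainder 1)

9


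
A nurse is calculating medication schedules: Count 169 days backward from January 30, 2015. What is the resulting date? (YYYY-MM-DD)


Start: 2015-01-30
Subtracting 169 days
Days already passed in January: 30
After going back through January: 139 more days to subtract
December 2014: 31 days, 108 remaining
November 2014: 30 days, 78 remaining
October 2014: 31 days, 47 remaining
September 2014: 30 days, 17 remaining
Result: 2014-08-14

2014-08-14


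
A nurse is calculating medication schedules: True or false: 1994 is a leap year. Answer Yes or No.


Year: 1994
Divisible by 4? 1994 / 4 = 498.5 -> No
Not divisible by 4, so NOT a leap year

No


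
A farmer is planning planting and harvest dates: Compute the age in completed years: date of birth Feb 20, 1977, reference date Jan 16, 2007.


Birth: 1977-02-20
Reference: 2007-01-16
Year difference: 2007 - 1977 = 30
Has birthday (02-20) occurred by 01-16? No
Birthday not yet reached this year -> subtract 1
Age in full years: 29

29


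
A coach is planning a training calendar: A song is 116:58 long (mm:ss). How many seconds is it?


Minutes: 116
Extra seconds: 58
Seconds per minute: 60
Minutes to seconds: 116 x 60 = 6960
Total: 6960 + 58 = 7018

7018


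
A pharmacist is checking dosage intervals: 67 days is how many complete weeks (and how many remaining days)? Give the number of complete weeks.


Total days: 67
Days per week: 7
Division: 67 / 7 = 9 remainder 4
Complete weeks: 9
Remaining days: 4

9


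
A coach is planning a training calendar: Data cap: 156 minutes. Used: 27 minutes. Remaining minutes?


Total budget: 156 minutes
Time used: 27 minutes
Remaining: 156 - 27 = 129 minutes
Percent used: 17.3%
Percent remaining: 82.7%

129


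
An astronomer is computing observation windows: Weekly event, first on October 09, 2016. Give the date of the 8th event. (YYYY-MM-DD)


First occurrence: 2016-10-09 (occurrence 1)
Each occurrence is 7 days after the previous.
Occurrence 8 is 7 weeks after the first.
7 weeks = 49 days
2016-10-09 + 49 days = 2016-11-27

2016-11-27


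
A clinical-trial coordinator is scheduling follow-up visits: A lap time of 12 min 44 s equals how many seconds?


Minutes: 12
Seconds: 44
Convert minutes to seconds: 12 x 60 = 720
Add remaining seconds: 720 + 44 = 764

764


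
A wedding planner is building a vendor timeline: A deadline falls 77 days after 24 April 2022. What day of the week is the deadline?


Start: 2022-04-24 (Sunday)
Step 1 - find target date: add 77 days
  2022-04-24 + 77 days = 2022-07-10
Step 2 - day of week:
  77 mod 7 = 0
  Sunday + 0 days -> Sunday
Result: Sunday (2022-07-10)

Sunday


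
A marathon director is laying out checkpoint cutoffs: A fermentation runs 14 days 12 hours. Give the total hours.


Days: 14
Extra hours: 12
Hours per day: 24
Days to hours: 14 x 24 = 336
Total: 336 + 12 = 348

348


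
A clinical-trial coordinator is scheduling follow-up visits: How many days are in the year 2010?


Year: 2010
Check leap year rules:
Divisible by 4? No
2010 is not a leap year
Days: 365

365


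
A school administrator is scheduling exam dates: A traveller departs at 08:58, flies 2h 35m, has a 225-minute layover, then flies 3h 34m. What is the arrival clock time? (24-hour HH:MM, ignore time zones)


Depart: 08:58
Leg 1: +155 min -> 11:33
Layover: +225 min -> 15:18
Leg 2: +214 min -> 18:52
Total travel: 594 minutes = 9h 54m
Arrival: 18:52

18:52


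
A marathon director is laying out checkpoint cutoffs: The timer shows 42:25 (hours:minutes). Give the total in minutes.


Hours: 42
Minutes: 25
Convert hours to minutes: 42 x 60 = 2520
Add remaining minutes: 2520 + 25 = 2545

2545


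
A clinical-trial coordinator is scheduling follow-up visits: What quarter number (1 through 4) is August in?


Month: August (month 8)
Q1: January-March (months 1-3)
Q2: April-June (months 4-6)
Q3: July-September (months 7-9)
Q4: October-December (months 10-12)
Month 8 falls in Q3

3


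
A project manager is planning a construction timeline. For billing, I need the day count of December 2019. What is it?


Month: December
Year: 2019
December is a 31-day month
Total: 31 days

31


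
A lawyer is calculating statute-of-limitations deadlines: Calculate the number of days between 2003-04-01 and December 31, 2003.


Start: April 01, 2003
End: December 31, 2003
Days left in April: 29
May: 31
June: 30
July: 31
August: 31
... plus remaining months
Sum of remaining months: 245
Total: 29 + 245 = 274

274


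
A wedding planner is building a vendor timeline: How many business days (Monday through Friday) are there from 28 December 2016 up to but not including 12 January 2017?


Start: 2016-12-28 (Wednesday)
End (exclusive): 2017-01-12 (Thursday)
Total calendar days: 15
Full weeks: 15 // 7 = 2 -> 10 weekdays
Remaining 1 days starting on Wednesday:
  Wed(w) -> 1 weekdays
Total business days: 10 + 1 = 11

11


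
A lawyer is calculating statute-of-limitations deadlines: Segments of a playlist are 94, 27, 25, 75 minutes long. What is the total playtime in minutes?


Durations: 94, 27, 25, 75
Running sum: 94
+ 27 = 121
+ 25 = 146
+ 75 = 221
Total duration: 221 minutes
That is 3 hours and 41 minutes

221


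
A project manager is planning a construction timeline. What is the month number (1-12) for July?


Calendar month order:
6. June
7. July <--
8. August
July is month number 7

7


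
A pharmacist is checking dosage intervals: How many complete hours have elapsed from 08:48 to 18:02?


Start: 08:48
End: 18:02
Hour difference: 18 - 8 = 10 hours
Minute difference: 2 - 48 = -46 minutes
Total minutes: 554
Complete hours: 554 / 60 = 9 (remainder 14)

9


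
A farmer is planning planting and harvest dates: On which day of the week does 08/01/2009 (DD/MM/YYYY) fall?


Date: 2009-01-08
January 1, 2009 is a Thursday
Day of year: 8
Offset from Jan 1: 7 days
7 mod 7 = 0
Result: Thursday

Thursday


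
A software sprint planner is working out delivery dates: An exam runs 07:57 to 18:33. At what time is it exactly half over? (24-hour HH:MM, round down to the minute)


Start time: 07:57 = 477 minutes from midnight
End time: 18:33 = 1113 minutes from midnight
Sum: 477 + 1113 = 1590
Midpoint: 1590 / 2 = 795 minutes
Convert: 795 / 60 = 13 hours, 15 minutes
Result: 13:15

13:15


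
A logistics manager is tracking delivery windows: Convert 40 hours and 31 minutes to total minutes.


Hours: 40
Extra minutes: 31
Minutes per hour: 60
Hours to minutes: 40 x 60 = 2400
Total: 2400 + 31 = 2431

2431


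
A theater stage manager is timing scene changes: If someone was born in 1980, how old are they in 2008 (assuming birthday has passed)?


Birth year: 1980
Current year: 2008
Age = current year - birth year
Age = 2008 - 1980 = 28

28


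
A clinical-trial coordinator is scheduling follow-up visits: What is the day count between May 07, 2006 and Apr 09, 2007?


Start date: 2006-05-07
End date: 2007-04-09
May 2006: +25 days
Jun 2006: +30 days
Jul 2006: +31 days
... (9 more months)
Total: 337 days

337


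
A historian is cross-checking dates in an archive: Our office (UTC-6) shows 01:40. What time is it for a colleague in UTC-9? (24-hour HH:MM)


Local time: 01:40 at UTC-6 (offset -6h)
Target zone: UTC-9 (offset -9h)
Difference: -9 - (-6) = -3 hours
Calculation: 1 + (-3) = -2
Wraparound: (-2) mod 24 = 22
Result: 22:40

22:40


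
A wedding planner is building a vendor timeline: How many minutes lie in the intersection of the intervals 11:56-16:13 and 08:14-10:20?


Interval A: [716, 973] minutes from midnight
Interval B: [494, 620] minutes from midnight
Overlap start = max(716, 494) = 716
Overlap end = min(973, 620) = 620
End <= start, so the intervals do not overlap: 0 minutes

0


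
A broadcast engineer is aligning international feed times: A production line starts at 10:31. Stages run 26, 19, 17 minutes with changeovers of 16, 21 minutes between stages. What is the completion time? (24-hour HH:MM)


Start: 10:31 = 631 min from midnight
  after task 1 (26 min): 10:57
  after break (16 min): 11:13
  after task 2 (19 min): 11:32
  after break (21 min): 11:53
  after task 3 (17 min): 12:10
Total elapsed: 99 minutes
End time: 12:10

12:10


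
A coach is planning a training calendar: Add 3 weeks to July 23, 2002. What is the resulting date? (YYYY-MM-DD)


Start: 2002-07-23
Weeks to add: 3
Convert to days: 3 x 7 = 21 days
Add 21 days to 2002-07-23
Result: 2002-08-13

2002-08-13


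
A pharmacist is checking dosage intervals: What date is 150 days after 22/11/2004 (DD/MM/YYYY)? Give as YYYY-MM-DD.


Start: 2004-11-22
Adding 150 days
Days remaining in November: 8
After November: 142 days still to add
December 2004: 31 days, 111 remaining
January 2005: 31 days, 80 remaining
February 2005: 28 days, 52 remaining
March 2005: 31 days, 21 remaining
Result: 2005-04-21

2005-04-21


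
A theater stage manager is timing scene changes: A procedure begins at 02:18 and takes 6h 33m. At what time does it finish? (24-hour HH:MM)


Start time: 02:18
Adding: 6 hours 33 minutes
Minutes: 18 + 33 = 51
Hours: 2 + 6 + 0 = 8
Result: 08:51

08:51


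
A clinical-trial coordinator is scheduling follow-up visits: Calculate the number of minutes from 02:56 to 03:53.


Start time: 02:56 = 176 minutes from midnight
End time: 03:53 = 233 minutes from midnight
Difference: 233 - 176 = 57 minutes
That is 0 hours and 57 minutes

57


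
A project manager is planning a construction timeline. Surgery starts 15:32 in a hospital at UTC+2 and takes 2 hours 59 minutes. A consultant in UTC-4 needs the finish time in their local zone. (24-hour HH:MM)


Start: 15:32 in UTC+2
Step 1 - add duration:
  minutes: 32 + 59 = 91 (carry 1h)
  hours: 15 + 2 + 1 = 18
  end in UTC+2: 18:31
Step 2 - convert UTC+2 -> UTC-4:
  offset difference: -4 - (2) = -6 hours
  18 + (-6) = 12 -> mod 24 = 12
Result: 12:31 in UTC-4

12:31


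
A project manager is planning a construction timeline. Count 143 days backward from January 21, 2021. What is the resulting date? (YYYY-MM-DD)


Start: 2021-01-21
Subtracting 143 days
Days already passed in January: 21
After going back through January: 122 more days to subtract
December 2020: 31 days, 91 remaining
November 2020: 30 days, 61 remaining
October 2020: 31 days, 30 remaining
September 2020 has 30 days, need 30
Result: 2020-08-31

2020-08-31


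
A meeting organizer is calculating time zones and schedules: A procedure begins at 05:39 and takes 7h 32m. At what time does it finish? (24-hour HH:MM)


Start time: 05:39
Adding: 7 hours 32 minutes
Minutes: 39 + 32 = 71
Minute overflow: 71 >= 60, so carry 1 hour, minutes = 11
Hours: 5 + 7 + 1 = 13
Result: 13:11

13:11


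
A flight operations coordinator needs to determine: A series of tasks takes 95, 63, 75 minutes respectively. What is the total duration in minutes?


Durations: 95, 63, 75
Running sum: 95
+ 63 = 158
+ 75 = 233
Total duration: 233 minutes
That is 3 hours and 53 minutes

233


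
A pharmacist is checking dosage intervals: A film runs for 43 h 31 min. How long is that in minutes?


Hours: 43
Minutes: 31
Convert hours to minutes: 43 x 60 = 2580
Add remaining minutes: 2580 + 31 = 2611

2611


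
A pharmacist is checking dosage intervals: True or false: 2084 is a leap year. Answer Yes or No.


Year: 2084
Divisible by 4? 2084 / 4 = 521.0 -> Yes
Divisible by 100? 2084 / 100 = 20.84 -> No
Divisible by 4 but not 100, so it IS a leap year

Yes


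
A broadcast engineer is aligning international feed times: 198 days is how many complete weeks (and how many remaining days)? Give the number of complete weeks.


Total days: 198
Days per week: 7
Division: 198 / 7 = 28 remainder 2
Complete weeks: 28
Remaining days: 2

28


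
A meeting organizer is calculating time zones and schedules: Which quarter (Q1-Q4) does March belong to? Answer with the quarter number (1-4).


Month: March (month 3)
Q1: January-March (months 1-3)
Q2: April-June (months 4-6)
Q3: July-September (months 7-9)
Q4: October-December (months 10-12)
Month 3 falls in Q1

1


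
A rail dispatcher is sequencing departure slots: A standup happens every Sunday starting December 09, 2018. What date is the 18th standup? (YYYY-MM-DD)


First occurrence: 2018-12-09 (occurrence 1)
Each occurrence is 7 days after the previous.
Occurrence 18 is 17 weeks after the first.
17 weeks = 119 days
2018-12-09 + 119 days = 2019-04-07

2019-04-07


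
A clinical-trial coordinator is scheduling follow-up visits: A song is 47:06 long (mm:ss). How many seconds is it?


Minutes: 47
Extra seconds: 6
Seconds per minute: 60
Minutes to seconds: 47 x 60 = 2820
Total: 2820 + 6 = 2826

2826


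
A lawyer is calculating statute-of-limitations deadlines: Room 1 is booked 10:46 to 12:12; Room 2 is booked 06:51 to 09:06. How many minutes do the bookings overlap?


Interval A: [646, 732] minutes from midnight
Interval B: [411, 546] minutes from midnight
Overlap start = max(646, 411) = 646
Overlap end = min(732, 546) = 546
End <= start, so the intervals do not overlap: 0 minutes

0


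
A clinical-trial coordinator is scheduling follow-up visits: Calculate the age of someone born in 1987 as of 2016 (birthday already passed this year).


Birth year: 1987
Current year: 2016
Age = current year - birth year
Age = 2016 - 1987 = 29

29


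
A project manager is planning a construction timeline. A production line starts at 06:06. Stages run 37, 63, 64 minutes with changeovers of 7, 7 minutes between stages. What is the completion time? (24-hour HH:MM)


Start: 06:06 = 366 min from midnight
  after task 1 (37 min): 06:43
  after break (7 min): 06:50
  after task 2 (63 min): 07:53
  after break (7 min): 08:00
  after task 3 (64 min): 09:04
Total elapsed: 178 minutes
End time: 09:04

09:04


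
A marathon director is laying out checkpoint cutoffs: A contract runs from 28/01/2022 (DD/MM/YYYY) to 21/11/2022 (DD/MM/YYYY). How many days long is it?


Start date: 2022-01-28
End date: 2022-11-21
Jan 2022: +4 days
Feb 2022: +28 days
Mar 2022: +31 days
... (8 more months)
Total: 297 days

297


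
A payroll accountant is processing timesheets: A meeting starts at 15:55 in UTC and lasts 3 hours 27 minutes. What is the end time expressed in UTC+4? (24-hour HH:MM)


Start: 15:55 in UTC
Step 1 - add duration:
  minutes: 55 + 27 = 82 (carry 1h)
  hours: 15 + 3 + 1 = 19
  end in UTC: 19:22
Step 2 - convert UTC -> UTC+4:
  offset difference: 4 - (0) = 4 hours
  19 + (4) = 23 -> mod 24 = 23
Result: 23:22 in UTC+4

23:22


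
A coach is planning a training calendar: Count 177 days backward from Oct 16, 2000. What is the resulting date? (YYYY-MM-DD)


Start: 2000-10-16
Subtracting 177 days
Days already passed in October: 16
After going back through October: 161 more days to subtract
September 2000: 30 days, 131 remaining
August 2000: 31 days, 100 remaining
July 2000: 31 days, 69 remaining
June 2000: 30 days, 39 remaining
Result: 2000-04-22

2000-04-22


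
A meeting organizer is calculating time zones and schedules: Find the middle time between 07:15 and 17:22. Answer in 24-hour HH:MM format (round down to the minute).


Start time: 07:15 = 435 minutes from midnight
End time: 17:22 = 1042 minutes from midnight
Sum: 435 + 1042 = 1477
Midpoint: 1477 / 2 = 738 minutes
Convert: 738 / 60 = 12 hours, 18 minutes
Result: 12:18

12:18


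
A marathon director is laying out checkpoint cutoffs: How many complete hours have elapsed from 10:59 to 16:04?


Start: 10:59
End: 16:04
Hour difference: 16 - 10 = 6 hours
Minute difference: 4 - 59 = -55 minutes
Total minutes: 305
Complete hours: 305 / 60 = 5 (remainder 5)

5


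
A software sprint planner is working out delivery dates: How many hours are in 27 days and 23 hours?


Days: 27
Extra hours: 23
Hours per day: 24
Days to hours: 27 x 24 = 648
Total: 648 + 23 = 671

671


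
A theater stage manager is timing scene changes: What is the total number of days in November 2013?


Month: November
Year: 2013
November is a 30-day month
Total: 30 days

30


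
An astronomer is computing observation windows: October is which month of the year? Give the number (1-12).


Calendar month order:
9. September
10. October <--
11. November
October is month number 10

10


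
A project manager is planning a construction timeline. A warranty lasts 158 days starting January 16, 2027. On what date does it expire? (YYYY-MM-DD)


Start: 2027-01-16
Adding 158 days
Days remaining in January: 15
After January: 143 days still to add
February 2027: 28 days, 115 remaining
March 2027: 31 days, 84 remaining
April 2027: 30 days, 54 remaining
May 2027: 31 days, 23 remaining
Result: 2027-06-23

2027-06-23


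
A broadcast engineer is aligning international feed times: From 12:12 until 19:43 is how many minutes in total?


Start time: 12:12 = 732 minutes from midnight
End time: 19:43 = 1183 minutes from midnight
Difference: 1183 - 732 = 451 minutes
That is 7 hours and 31 minutes

451


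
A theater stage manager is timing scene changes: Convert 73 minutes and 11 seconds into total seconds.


Minutes: 73
Seconds: 11
Convert minutes to seconds: 73 x 60 = 4380
Add remaining seconds: 4380 + 11 = 4391

4391


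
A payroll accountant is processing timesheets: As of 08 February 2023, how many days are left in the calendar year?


Start: February 08, 2023
End: December 31, 2023
Days left in February: 20
March: 31
April: 30
May: 31
June: 30
... plus remaining months
Sum of remaining months: 306
Total: 20 + 306 = 326

326


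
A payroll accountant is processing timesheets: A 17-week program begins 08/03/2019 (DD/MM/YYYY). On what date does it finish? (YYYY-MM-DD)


Start: 2019-03-08
Weeks to add: 17
Convert to days: 17 x 7 = 119 days
Add 119 days to 2019-03-08
Result: 2019-07-05

2019-07-05


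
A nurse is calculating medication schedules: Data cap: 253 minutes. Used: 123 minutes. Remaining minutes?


Total budget: 253 minutes
Time used: 123 minutes
Remaining: 253 - 123 = 130 minutes
Percent used: 48.6%
Percent remaining: 51.4%

130


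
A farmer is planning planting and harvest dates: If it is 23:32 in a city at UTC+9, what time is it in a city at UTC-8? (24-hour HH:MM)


Local time: 23:32 at UTC+9 (offset 9h)
Target zone: UTC-8 (offset -8h)
Difference: -8 - (9) = -17 hours
Calculation: 23 + (-17) = 6
Result: 06:32

06:32


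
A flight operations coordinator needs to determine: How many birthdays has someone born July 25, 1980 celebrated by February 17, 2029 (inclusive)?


Birth: 1980-07-25
Reference: 2029-02-17
Year difference: 2029 - 1980 = 49
Has birthday (07-25) occurred by 02-17? No
Birthday not yet reached this year -> subtract 1
Age in full years: 48

48


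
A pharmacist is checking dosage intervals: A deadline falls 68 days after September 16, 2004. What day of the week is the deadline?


Start: 2004-09-16 (Thursday)
Step 1 - find target date: add 68 days
  2004-09-16 + 68 days = 2004-11-23
Step 2 - day of week:
  68 mod 7 = 5
  Thursday + 5 days -> Tuesday
Result: Tuesday (2004-11-23)

Tuesday


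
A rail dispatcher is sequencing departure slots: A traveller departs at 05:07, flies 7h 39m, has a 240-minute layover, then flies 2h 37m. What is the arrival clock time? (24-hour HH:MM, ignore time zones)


Depart: 05:07
Leg 1: +459 min -> 12:46
Layover: +240 min -> 16:46
Leg 2: +157 min -> 19:23
Total travel: 856 minutes = 14h 16m
Arrival: 19:23

19:23


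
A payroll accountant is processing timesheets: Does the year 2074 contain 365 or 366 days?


Year: 2074
Check leap year rules:
Divisible by 4? No
2074 is not a leap year
Days: 365

365


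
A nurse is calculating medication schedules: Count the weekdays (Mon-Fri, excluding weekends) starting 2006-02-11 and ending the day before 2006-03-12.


Start: 2006-02-11 (Saturday)
End (exclusive): 2006-03-12 (Sunday)
Total calendar days: 29
Full weeks: 29 // 7 = 4 -> 20 weekdays
Remaining 1 days starting on Saturday:
  Sat(-) -> 0 weekdays
Total business days: 20 + 0 = 20

20


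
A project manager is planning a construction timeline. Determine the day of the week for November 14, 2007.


Date: 2007-11-14
January 1, 2007 is a Monday
Day of year: 318
Offset from Jan 1: 317 days
317 mod 7 = 2
Result: Wednesday

Wednesday


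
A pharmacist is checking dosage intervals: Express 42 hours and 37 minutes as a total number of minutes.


Hours: 42
Extra minutes: 37
Minutes per hour: 60
Hours to minutes: 42 x 60 = 2520
Total: 2520 + 37 = 2557

2557


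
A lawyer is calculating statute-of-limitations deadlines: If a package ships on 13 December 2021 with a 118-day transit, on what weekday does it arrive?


Start: 2021-12-13 (Monday)
Step 1 - find target date: add 118 days
  2021-12-13 + 118 days = 2022-04-10
Step 2 - day of week:
  118 mod 7 = 6
  Monday + 6 days -> Sunday
Result: Sunday (2022-04-10)

Sunday


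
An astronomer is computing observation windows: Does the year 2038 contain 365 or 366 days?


Year: 2038
Check leap year rules:
Divisible by 4? No
2038 is not a leap year
Days: 365

365


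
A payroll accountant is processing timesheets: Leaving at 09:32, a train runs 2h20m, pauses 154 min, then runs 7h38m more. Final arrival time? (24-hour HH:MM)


Depart: 09:32
Leg 1: +140 min -> 11:52
Layover: +154 min -> 14:26
Leg 2: +458 min -> 22:04
Total travel: 752 minutes = 12h 32m
Arrival: 22:04

22:04


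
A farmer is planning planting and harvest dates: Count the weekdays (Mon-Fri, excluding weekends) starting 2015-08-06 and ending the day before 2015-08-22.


Start: 2015-08-06 (Thursday)
End (exclusive): 2015-08-22 (Saturday)
Total calendar days: 16
Full weeks: 16 // 7 = 2 -> 10 weekdays
Remaining 2 days starting on Thursday:
  Thu(w), Fri(w) -> 2 weekdays
Total business days: 10 + 2 = 12

12


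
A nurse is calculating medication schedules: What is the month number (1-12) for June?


Calendar month order:
5. May
6. June <--
7. July
June is month number 6

6


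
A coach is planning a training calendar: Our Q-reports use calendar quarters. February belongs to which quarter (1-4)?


Month: February (month 2)
Q1: January-March (months 1-3)
Q2: April-June (months 4-6)
Q3: July-September (months 7-9)
Q4: October-December (months 10-12)
Month 2 falls in Q1

1


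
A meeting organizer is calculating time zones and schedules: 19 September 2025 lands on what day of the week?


Date: 2025-09-19
January 1, 2025 is a Wednesday
Day of year: 262
Offset from Jan 1: 261 days
261 mod 7 = 2
Result: Friday

Friday


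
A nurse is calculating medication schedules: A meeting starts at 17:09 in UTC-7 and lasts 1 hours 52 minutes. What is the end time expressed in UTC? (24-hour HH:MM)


Start: 17:09 in UTC-7
Step 1 - add duration:
  minutes: 9 + 52 = 61 (carry 1h)
  hours: 17 + 1 + 1 = 19
  end in UTC-7: 19:01
Step 2 - convert UTC-7 -> UTC:
  offset difference: 0 - (-7) = 7 hours
  19 + (7) = 26 -> mod 24 = 2
Result: 02:01 in UTC

02:01


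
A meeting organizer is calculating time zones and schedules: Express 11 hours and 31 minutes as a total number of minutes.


Hours: 11
Extra minutes: 31
Minutes per hour: 60
Hours to minutes: 11 x 60 = 660
Total: 660 + 31 = 691

691


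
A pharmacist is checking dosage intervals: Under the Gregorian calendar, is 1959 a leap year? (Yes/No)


Year: 1959
Divisible by 4? 1959 / 4 = 489.75 -> No
Not divisible by 4, so NOT a leap year

No


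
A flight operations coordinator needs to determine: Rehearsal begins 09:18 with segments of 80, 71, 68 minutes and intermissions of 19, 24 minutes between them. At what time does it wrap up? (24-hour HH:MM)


Start: 09:18 = 558 min from midnight
  after task 1 (80 min): 10:38
  after break (19 min): 10:57
  after task 2 (71 min): 12:08
  after break (24 min): 12:32
  after task 3 (68 min): 13:40
Total elapsed: 262 minutes
End time: 13:40

13:40


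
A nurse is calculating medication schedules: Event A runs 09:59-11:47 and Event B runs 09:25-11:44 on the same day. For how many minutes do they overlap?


Interval A: [599, 707] minutes from midnight
Interval B: [565, 704] minutes from midnight
Overlap start = max(599, 565) = 599
Overlap end = min(707, 704) = 704
Overlap = 704 - 599 = 105 minutes

105


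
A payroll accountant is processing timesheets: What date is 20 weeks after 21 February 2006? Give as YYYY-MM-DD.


Start: 2006-02-21
Weeks to add: 20
Convert to days: 20 x 7 = 140 days
Add 140 days to 2006-02-21
Result: 2006-07-11

2006-07-11


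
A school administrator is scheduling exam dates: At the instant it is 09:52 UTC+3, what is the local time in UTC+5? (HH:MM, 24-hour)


Local time: 09:52 at UTC+3 (offset 3h)
Target zone: UTC+5 (offset 5h)
Difference: 5 - (3) = 2 hours
Calculation: 9 + (2) = 11
Result: 11:52

11:52


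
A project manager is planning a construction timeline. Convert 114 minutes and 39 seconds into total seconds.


Minutes: 114
Seconds: 39
Convert minutes to seconds: 114 x 60 = 6840
Add remaining seconds: 6840 + 39 = 6879

6879


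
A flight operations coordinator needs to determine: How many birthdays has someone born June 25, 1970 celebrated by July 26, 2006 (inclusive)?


Birth: 1970-06-25
Reference: 2006-07-26
Year difference: 2006 - 1970 = 36
Has birthday (06-25) occurred by 07-26? Yes
Age in full years: 36

36


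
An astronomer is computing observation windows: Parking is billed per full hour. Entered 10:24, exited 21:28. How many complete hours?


Start: 10:24
End: 21:28
Hour difference: 21 - 10 = 11 hours
Minute difference: 28 - 24 = 4 minutes
Total minutes: 664
Complete hours: 664 / 60 = 11 (remainder 4)

11


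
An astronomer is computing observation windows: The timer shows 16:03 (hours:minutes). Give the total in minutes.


Hours: 16
Minutes: 3
Convert hours to minutes: 16 x 60 = 960
Add remaining minutes: 960 + 3 = 963

963


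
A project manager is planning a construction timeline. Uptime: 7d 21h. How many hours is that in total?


Days: 7
Extra hours: 21
Hours per day: 24
Days to hours: 7 x 24 = 168
Total: 168 + 21 = 189

189


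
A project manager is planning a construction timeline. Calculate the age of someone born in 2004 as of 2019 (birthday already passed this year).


Birth year: 2004
Current year: 2019
Age = current year - birth year
Age = 2019 - 2004 = 15

15


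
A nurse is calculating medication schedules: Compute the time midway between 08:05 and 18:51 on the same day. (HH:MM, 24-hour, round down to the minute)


Start time: 08:05 = 485 minutes from midnight
End time: 18:51 = 1131 minutes from midnight
Sum: 485 + 1131 = 1616
Midpoint: 1616 / 2 = 808 minutes
Convert: 808 / 60 = 13 hours, 28 minutes
Result: 13:28

13:28


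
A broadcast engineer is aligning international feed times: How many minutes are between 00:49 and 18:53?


Start time: 00:49 = 49 minutes from midnight
End time: 18:53 = 1133 minutes from midnight
Difference: 1133 - 49 = 1084 minutes
That is 18 hours and 4 minutes

1084


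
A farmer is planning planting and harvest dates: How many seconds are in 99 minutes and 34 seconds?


Minutes: 99
Extra seconds: 34
Seconds per minute: 60
Minutes to seconds: 99 x 60 = 5940
Total: 5940 + 34 = 5974

5974


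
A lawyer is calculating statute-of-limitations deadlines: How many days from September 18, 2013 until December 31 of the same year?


Start: September 18, 2013
End: December 31, 2013
Days left in September: 12
October: 31
November: 30
December: 31
Sum of remaining months: 92
Total: 12 + 92 = 104

104


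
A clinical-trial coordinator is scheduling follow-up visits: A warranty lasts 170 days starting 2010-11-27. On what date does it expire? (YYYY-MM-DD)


Start: 2010-11-27
Adding 170 days
Days remaining in November: 3
After November: 167 days still to add
December 2010: 31 days, 136 remaining
January 2011: 31 days, 105 remaining
February 2011: 28 days, 77 remaining
March 2011: 31 days, 46 remaining
Result: 2011-05-16

2011-05-16


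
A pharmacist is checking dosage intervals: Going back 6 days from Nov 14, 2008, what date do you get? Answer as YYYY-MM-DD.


Start: 2008-11-14
Subtracting 6 days
Days already passed in November: 14
Result: 2008-11-08

2008-11-08


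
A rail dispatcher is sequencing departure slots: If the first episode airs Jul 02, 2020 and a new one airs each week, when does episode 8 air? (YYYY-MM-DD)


First occurrence: 2020-07-02 (occurrence 1)
Each occurrence is 7 days after the previous.
Occurrence 8 is 7 weeks after the first.
7 weeks = 49 days
2020-07-02 + 49 days = 2020-08-20

2020-08-20


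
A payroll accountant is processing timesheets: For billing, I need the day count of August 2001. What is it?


Month: August
Year: 2001
August is a 31-day month
Total: 31 days

31


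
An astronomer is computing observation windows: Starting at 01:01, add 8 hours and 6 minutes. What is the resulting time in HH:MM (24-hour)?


Start time: 01:01
Adding: 8 hours 6 minutes
Minutes: 1 + 6 = 7
Hours: 1 + 8 + 0 = 9
Result: 09:07

09:07


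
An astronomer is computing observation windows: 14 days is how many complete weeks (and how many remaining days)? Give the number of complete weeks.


Total days: 14
Days per week: 7
Division: 14 / 7 = 2 remainder 0
Complete weeks: 2
Remaining days: 0

2


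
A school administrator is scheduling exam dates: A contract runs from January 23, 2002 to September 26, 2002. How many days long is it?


Start date: 2002-01-23
End date: 2002-09-26
Jan 2002: +9 days
Feb 2002: +28 days
Mar 2002: +31 days
... (6 more months)
Total: 246 days

246


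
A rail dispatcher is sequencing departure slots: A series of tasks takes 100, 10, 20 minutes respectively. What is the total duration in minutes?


Durations: 100, 10, 20
Running sum: 100
+ 10 = 110
+ 20 = 130
Total duration: 130 minutes
That is 2 hours and 10 minutes

130


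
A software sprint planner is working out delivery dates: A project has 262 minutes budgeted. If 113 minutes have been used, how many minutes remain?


Total budget: 262 minutes
Time used: 113 minutes
Remaining: 262 - 113 = 149 minutes
Percent used: 43.1%
Percent remaining: 56.9%

149


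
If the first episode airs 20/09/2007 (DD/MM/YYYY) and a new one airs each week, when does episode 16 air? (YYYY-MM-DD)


First occurrence: 2007-09-20 (occurrence 1)
Each occurrence is 7 days after the previous.
Occurrence 16 is 15 weeks after the first.
15 weeks = 105 days
2007-09-20 + 105 days = 2008-01-03

2008-01-03
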